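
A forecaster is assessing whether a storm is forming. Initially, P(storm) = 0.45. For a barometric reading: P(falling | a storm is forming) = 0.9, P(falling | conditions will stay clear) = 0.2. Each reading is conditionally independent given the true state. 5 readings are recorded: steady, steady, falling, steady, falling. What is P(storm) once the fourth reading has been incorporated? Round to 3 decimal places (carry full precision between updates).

0.007

After 'steady': P(storm) = 0.1·0.4500 / (0.1·0.4500 + 0.8·0.5500) ≈ 0.0928
After 'steady': P(storm) = 0.1·0.0928 / (0.1·0.0928 + 0.8·0.9072) ≈ 0.0126
After 'falling': P(storm) = 0.9·0.0126 / (0.9·0.0126 + 0.2·0.9874) ≈ 0.0544
After 'steady': P(storm) = 0.1·0.0544 / (0.1·0.0544 + 0.8·0.9456) ≈ 0.0071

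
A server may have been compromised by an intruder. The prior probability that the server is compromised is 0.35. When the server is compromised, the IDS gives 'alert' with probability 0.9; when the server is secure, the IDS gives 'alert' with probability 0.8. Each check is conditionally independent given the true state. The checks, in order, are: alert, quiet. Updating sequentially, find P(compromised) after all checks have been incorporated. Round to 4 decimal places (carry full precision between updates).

0.2325

Each posterior becomes the prior for the next update.
After 'alert': P(compromised) = 0.9·0.3500 / (0.9·0.3500 + 0.8·0.6500) ≈ 0.3772
After 'quiet': P(compromised) = 0.1·0.3772 / (0.1·0.3772 + 0.2·0.6228) ≈ 0.2325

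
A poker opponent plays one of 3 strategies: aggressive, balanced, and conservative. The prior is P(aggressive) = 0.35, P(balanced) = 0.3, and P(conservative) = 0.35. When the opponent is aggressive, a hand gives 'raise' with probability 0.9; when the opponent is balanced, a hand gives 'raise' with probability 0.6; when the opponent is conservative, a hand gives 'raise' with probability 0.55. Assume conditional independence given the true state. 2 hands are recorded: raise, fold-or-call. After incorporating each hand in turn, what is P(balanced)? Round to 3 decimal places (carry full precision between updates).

After 'raise': normaliser = 0.9·0.3500 + 0.6·0.3000 + 0.55·0.3500; P(aggressive) ≈ 0.4582, P(balanced) ≈ 0.2618, P(conservative) ≈ 0.2800
After 'fold-or-call': normaliser = 0.1·0.4582 + 0.4·0.2618 + 0.45·0.2800; P(aggressive) ≈ 0.1657, P(balanced) ≈ 0.3787, P(conservative) ≈ 0.4556

0.379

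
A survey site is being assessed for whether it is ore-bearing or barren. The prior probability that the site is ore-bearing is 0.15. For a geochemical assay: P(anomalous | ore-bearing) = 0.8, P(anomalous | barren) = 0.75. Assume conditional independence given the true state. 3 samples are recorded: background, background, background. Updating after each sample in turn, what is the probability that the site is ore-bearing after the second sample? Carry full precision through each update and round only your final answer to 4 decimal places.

0.1015

Each posterior becomes the prior for the next update.
After 'background': P(ore) = 0.2·0.1500 / (0.2·0.1500 + 0.25·0.8500) ≈ 0.1237
After 'background': P(ore) = 0.2·0.1237 / (0.2·0.1237 + 0.25·0.8763) ≈ 0.1015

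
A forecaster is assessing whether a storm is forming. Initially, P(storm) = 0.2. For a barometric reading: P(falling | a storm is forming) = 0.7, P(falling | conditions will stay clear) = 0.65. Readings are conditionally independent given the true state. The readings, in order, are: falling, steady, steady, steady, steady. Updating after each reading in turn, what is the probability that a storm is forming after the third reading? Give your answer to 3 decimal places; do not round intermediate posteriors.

0.165

After 'falling': P(storm) = 0.7·0.2000 / (0.7·0.2000 + 0.65·0.8000) ≈ 0.2121
After 'steady': P(storm) = 0.3·0.2121 / (0.3·0.2121 + 0.35·0.7879) ≈ 0.1875
After 'steady': P(storm) = 0.3·0.1875 / (0.3·0.1875 + 0.35·0.8125) ≈ 0.1651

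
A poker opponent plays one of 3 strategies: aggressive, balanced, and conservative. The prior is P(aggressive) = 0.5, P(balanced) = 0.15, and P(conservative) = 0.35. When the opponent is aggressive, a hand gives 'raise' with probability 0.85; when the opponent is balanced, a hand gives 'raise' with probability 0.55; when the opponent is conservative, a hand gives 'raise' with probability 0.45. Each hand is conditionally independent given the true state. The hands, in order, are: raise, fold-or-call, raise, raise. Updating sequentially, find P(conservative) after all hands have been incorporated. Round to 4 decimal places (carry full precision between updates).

0.2344

After 'raise': normaliser = 0.85·0.5000 + 0.55·0.1500 + 0.45·0.3500; P(aggressive) ≈ 0.6391, P(balanced) ≈ 0.1241, P(conservative) ≈ 0.2368
After 'fold-or-call': normaliser = 0.15·0.6391 + 0.45·0.1241 + 0.55·0.2368; P(aggressive) ≈ 0.3400, P(balanced) ≈ 0.1980, P(conservative) ≈ 0.4620
After 'raise': normaliser = 0.85·0.3400 + 0.55·0.1980 + 0.45·0.4620; P(aggressive) ≈ 0.4771, P(balanced) ≈ 0.1798, P(conservative) ≈ 0.3432
After 'raise': normaliser = 0.85·0.4771 + 0.55·0.1798 + 0.45·0.3432; P(aggressive) ≈ 0.6155, P(balanced) ≈ 0.1501, P(conservative) ≈ 0.2344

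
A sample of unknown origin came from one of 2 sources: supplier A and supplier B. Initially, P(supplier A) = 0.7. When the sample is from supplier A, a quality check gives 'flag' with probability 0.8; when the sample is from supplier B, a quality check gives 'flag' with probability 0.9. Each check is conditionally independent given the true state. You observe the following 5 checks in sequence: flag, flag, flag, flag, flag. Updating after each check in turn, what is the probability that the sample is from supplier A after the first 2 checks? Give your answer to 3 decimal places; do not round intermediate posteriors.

After 'flag': P(supplier A) = 0.8·0.7000 / (0.8·0.7000 + 0.9·0.3000) ≈ 0.6747
After 'flag': P(supplier A) = 0.8·0.6747 / (0.8·0.6747 + 0.9·0.3253) ≈ 0.6483

0.648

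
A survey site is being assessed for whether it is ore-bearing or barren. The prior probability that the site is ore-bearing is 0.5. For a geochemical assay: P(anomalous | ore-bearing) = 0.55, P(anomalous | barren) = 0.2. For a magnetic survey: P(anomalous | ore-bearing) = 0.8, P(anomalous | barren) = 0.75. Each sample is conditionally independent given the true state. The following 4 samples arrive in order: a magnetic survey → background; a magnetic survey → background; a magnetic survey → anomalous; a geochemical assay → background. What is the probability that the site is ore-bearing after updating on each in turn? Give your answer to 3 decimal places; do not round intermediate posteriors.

0.277

Each posterior becomes the prior for the next update.
After a magnetic survey='background': P(ore) = 0.2·0.5000 / (0.2·0.5000 + 0.25·0.5000) ≈ 0.4444
After a magnetic survey='background': P(ore) = 0.2·0.4444 / (0.2·0.4444 + 0.25·0.5556) ≈ 0.3902
After a magnetic survey='anomalous': P(ore) = 0.8·0.3902 / (0.8·0.3902 + 0.75·0.6098) ≈ 0.4057
After a geochemical assay='background': P(ore) = 0.45·0.4057 / (0.45·0.4057 + 0.8·0.5943) ≈ 0.2775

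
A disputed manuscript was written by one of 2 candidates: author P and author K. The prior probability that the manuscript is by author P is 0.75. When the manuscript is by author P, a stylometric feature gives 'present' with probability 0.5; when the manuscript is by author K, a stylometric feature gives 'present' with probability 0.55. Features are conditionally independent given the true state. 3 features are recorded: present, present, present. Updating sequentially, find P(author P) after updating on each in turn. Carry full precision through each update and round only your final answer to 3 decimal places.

0.693

After 'present': P(author P) = 0.5·0.7500 / (0.5·0.7500 + 0.55·0.2500) ≈ 0.7317
After 'present': P(author P) = 0.5·0.7317 / (0.5·0.7317 + 0.55·0.2683) ≈ 0.7126
After 'present': P(author P) = 0.5·0.7126 / (0.5·0.7126 + 0.55·0.2874) ≈ 0.6927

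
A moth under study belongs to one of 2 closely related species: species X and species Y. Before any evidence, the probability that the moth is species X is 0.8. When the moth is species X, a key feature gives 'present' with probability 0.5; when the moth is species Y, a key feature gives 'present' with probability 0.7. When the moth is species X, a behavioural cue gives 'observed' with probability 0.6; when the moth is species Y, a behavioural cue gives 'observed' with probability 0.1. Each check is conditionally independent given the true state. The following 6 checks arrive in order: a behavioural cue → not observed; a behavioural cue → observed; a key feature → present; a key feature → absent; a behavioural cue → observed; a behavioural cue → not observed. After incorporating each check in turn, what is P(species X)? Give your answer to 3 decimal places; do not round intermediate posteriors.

0.971

After a behavioural cue='not observed': P(species X) = 0.4·0.8000 / (0.4·0.8000 + 0.9·0.2000) ≈ 0.6400
After a behavioural cue='observed': P(species X) = 0.6·0.6400 / (0.6·0.6400 + 0.1·0.3600) ≈ 0.9143
After a key feature='present': P(species X) = 0.5·0.9143 / (0.5·0.9143 + 0.7·0.0857) ≈ 0.8840
After a key feature='absent': P(species X) = 0.5·0.8840 / (0.5·0.8840 + 0.3·0.1160) ≈ 0.9270
After a behavioural cue='observed': P(species X) = 0.6·0.9270 / (0.6·0.9270 + 0.1·0.0730) ≈ 0.9870
After a behavioural cue='not observed': P(species X) = 0.4·0.9870 / (0.4·0.9870 + 0.9·0.0130) ≈ 0.9713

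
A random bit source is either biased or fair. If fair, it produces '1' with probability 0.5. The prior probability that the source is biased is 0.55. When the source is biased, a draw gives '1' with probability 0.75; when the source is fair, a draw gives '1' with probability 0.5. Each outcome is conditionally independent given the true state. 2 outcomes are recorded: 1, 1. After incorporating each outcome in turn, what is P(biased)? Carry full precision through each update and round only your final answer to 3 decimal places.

0.733

After '1': P(biased) = 0.75·0.5500 / (0.75·0.5500 + 0.5·0.4500) ≈ 0.6471
After '1': P(biased) = 0.75·0.6471 / (0.75·0.6471 + 0.5·0.3529) ≈ 0.7333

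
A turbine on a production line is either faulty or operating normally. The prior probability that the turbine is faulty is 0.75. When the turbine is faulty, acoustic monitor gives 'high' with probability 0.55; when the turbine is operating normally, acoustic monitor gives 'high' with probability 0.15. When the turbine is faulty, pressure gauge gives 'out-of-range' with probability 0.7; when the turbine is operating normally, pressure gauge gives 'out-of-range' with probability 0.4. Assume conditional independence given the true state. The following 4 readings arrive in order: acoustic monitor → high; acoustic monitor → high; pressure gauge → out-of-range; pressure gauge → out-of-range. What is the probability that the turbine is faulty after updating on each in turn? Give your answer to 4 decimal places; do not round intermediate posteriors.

0.9920

After acoustic monitor='high': P(faulty) = 0.55·0.7500 / (0.55·0.7500 + 0.15·0.2500) ≈ 0.9167
After acoustic monitor='high': P(faulty) = 0.55·0.9167 / (0.55·0.9167 + 0.15·0.0833) ≈ 0.9758
After pressure gauge='out-of-range': P(faulty) = 0.7·0.9758 / (0.7·0.9758 + 0.4·0.0242) ≈ 0.9860
After pressure gauge='out-of-range': P(faulty) = 0.7·0.9860 / (0.7·0.9860 + 0.4·0.0140) ≈ 0.9920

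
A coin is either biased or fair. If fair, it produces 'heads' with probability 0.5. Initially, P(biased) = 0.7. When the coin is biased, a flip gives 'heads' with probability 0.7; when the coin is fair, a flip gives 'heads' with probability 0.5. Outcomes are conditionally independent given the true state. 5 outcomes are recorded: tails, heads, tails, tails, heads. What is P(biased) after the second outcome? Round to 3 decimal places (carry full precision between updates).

0.662

After 'tails': P(biased) = 0.3·0.7000 / (0.3·0.7000 + 0.5·0.3000) ≈ 0.5833
After 'heads': P(biased) = 0.7·0.5833 / (0.7·0.5833 + 0.5·0.4167) ≈ 0.6622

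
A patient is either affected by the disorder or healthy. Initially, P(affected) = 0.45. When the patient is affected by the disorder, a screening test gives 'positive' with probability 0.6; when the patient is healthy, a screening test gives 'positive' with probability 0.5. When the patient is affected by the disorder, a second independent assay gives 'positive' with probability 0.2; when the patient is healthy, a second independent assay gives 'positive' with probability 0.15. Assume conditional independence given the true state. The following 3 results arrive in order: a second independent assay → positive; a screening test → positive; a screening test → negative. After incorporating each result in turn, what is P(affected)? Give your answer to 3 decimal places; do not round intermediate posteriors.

0.512

After a second independent assay='positive': P(affected) = 0.2·0.4500 / (0.2·0.4500 + 0.15·0.5500) ≈ 0.5217
After a screening test='positive': P(affected) = 0.6·0.5217 / (0.6·0.5217 + 0.5·0.4783) ≈ 0.5669
After a screening test='negative': P(affected) = 0.4·0.5669 / (0.4·0.5669 + 0.5·0.4331) ≈ 0.5115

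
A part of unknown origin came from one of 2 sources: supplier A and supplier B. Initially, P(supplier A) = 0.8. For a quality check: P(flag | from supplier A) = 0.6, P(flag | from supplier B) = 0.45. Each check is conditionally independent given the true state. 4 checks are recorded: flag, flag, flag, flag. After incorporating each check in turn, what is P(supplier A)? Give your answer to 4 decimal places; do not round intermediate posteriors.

After 'flag': P(supplier A) = 0.6·0.8000 / (0.6·0.8000 + 0.45·0.2000) ≈ 0.8421
After 'flag': P(supplier A) = 0.6·0.8421 / (0.6·0.8421 + 0.45·0.1579) ≈ 0.8767
After 'flag': P(supplier A) = 0.6·0.8767 / (0.6·0.8767 + 0.45·0.1233) ≈ 0.9046
After 'flag': P(supplier A) = 0.6·0.9046 / (0.6·0.9046 + 0.45·0.0954) ≈ 0.9267

0.9267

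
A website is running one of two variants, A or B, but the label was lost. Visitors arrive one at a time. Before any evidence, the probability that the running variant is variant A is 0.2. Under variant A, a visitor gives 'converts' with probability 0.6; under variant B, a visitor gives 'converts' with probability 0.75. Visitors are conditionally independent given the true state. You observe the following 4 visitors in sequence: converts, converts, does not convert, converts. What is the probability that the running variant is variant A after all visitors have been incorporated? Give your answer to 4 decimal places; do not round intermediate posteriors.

0.1700

After 'converts': P(A) = 0.6·0.2000 / (0.6·0.2000 + 0.75·0.8000) ≈ 0.1667
After 'converts': P(A) = 0.6·0.1667 / (0.6·0.1667 + 0.75·0.8333) ≈ 0.1379
After 'does not convert': P(A) = 0.4·0.1379 / (0.4·0.1379 + 0.25·0.8621) ≈ 0.2038
After 'converts': P(A) = 0.6·0.2038 / (0.6·0.2038 + 0.75·0.7962) ≈ 0.1700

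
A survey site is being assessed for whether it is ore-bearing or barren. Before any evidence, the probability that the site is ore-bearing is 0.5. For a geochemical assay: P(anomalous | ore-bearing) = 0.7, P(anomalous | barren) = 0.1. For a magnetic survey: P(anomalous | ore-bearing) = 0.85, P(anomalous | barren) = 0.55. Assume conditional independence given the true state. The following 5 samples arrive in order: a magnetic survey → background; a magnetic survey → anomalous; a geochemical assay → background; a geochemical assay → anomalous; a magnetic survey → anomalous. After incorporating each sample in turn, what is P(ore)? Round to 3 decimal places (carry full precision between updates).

0.650

After a magnetic survey='background': P(ore) = 0.15·0.5000 / (0.15·0.5000 + 0.45·0.5000) ≈ 0.2500
After a magnetic survey='anomalous': P(ore) = 0.85·0.2500 / (0.85·0.2500 + 0.55·0.7500) ≈ 0.3400
After a geochemical assay='background': P(ore) = 0.3·0.3400 / (0.3·0.3400 + 0.9·0.6600) ≈ 0.1466
After a geochemical assay='anomalous': P(ore) = 0.7·0.1466 / (0.7·0.1466 + 0.1·0.8534) ≈ 0.5459
After a magnetic survey='anomalous': P(ore) = 0.85·0.5459 / (0.85·0.5459 + 0.55·0.4541) ≈ 0.6501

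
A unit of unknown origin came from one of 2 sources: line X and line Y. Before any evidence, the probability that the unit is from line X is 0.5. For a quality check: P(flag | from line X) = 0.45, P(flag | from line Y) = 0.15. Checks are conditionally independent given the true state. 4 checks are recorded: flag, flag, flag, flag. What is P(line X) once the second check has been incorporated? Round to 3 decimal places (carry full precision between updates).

0.900

After 'flag': P(line X) = 0.45·0.5000 / (0.45·0.5000 + 0.15·0.5000) ≈ 0.7500
After 'flag': P(line X) = 0.45·0.7500 / (0.45·0.7500 + 0.15·0.2500) ≈ 0.9000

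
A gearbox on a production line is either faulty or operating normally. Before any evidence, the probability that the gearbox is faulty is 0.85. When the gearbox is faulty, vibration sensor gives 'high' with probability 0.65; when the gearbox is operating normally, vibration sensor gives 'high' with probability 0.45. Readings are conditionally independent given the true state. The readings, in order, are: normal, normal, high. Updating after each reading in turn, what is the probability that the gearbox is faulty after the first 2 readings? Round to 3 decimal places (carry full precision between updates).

0.696

Each posterior becomes the prior for the next update.
After 'normal': P(faulty) = 0.35·0.8500 / (0.35·0.8500 + 0.55·0.1500) ≈ 0.7829
After 'normal': P(faulty) = 0.35·0.7829 / (0.35·0.7829 + 0.55·0.2171) ≈ 0.6965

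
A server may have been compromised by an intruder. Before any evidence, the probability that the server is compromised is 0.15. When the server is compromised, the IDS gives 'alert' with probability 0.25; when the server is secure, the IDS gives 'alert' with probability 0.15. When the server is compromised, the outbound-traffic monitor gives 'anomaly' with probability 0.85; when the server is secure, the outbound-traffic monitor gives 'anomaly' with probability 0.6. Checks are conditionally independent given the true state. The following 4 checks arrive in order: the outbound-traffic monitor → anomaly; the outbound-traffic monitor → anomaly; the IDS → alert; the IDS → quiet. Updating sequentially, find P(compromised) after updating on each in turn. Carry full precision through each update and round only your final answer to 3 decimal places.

After the outbound-traffic monitor='anomaly': P(compromised) = 0.85·0.1500 / (0.85·0.1500 + 0.6·0.8500) ≈ 0.2000
After the outbound-traffic monitor='anomaly': P(compromised) = 0.85·0.2000 / (0.85·0.2000 + 0.6·0.8000) ≈ 0.2615
After the IDS='alert': P(compromised) = 0.25·0.2615 / (0.25·0.2615 + 0.15·0.7385) ≈ 0.3712
After the IDS='quiet': P(compromised) = 0.75·0.3712 / (0.75·0.3712 + 0.85·0.6288) ≈ 0.3425

0.342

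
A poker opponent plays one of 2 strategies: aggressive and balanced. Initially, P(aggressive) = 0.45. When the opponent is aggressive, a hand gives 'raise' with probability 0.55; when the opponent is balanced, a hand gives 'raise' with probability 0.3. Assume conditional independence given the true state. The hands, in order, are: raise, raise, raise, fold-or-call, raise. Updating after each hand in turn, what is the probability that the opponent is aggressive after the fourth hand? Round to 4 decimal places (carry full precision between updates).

Apply Bayes' rule sequentially, carrying P(aggressive) forward.
After 'raise': P(aggressive) = 0.55·0.4500 / (0.55·0.4500 + 0.3·0.5500) ≈ 0.6000
After 'raise': P(aggressive) = 0.55·0.6000 / (0.55·0.6000 + 0.3·0.4000) ≈ 0.7333
After 'raise': P(aggressive) = 0.55·0.7333 / (0.55·0.7333 + 0.3·0.2667) ≈ 0.8345
After 'fold-or-call': P(aggressive) = 0.45·0.8345 / (0.45·0.8345 + 0.7·0.1655) ≈ 0.7642

0.7642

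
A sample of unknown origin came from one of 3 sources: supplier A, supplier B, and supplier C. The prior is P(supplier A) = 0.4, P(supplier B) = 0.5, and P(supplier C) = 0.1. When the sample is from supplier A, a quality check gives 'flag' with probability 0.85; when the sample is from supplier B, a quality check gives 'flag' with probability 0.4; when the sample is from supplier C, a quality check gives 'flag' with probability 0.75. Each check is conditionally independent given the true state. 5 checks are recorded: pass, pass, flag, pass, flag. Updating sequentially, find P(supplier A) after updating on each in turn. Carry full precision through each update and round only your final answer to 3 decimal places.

After 'pass': normaliser = 0.15·0.4000 + 0.6·0.5000 + 0.25·0.1000; P(supplier A) ≈ 0.1558, P(supplier B) ≈ 0.7792, P(supplier C) ≈ 0.0649
After 'pass': normaliser = 0.15·0.1558 + 0.6·0.7792 + 0.25·0.0649; P(supplier A) ≈ 0.0461, P(supplier B) ≈ 0.9219, P(supplier C) ≈ 0.0320
After 'flag': normaliser = 0.85·0.0461 + 0.4·0.9219 + 0.75·0.0320; P(supplier A) ≈ 0.0907, P(supplier B) ≈ 0.8537, P(supplier C) ≈ 0.0556
After 'pass': normaliser = 0.15·0.0907 + 0.6·0.8537 + 0.25·0.0556; P(supplier A) ≈ 0.0252, P(supplier B) ≈ 0.9490, P(supplier C) ≈ 0.0257
After 'flag': normaliser = 0.85·0.0252 + 0.4·0.9490 + 0.75·0.0257; P(supplier A) ≈ 0.0510, P(supplier B) ≈ 0.9031, P(supplier C) ≈ 0.0459

0.051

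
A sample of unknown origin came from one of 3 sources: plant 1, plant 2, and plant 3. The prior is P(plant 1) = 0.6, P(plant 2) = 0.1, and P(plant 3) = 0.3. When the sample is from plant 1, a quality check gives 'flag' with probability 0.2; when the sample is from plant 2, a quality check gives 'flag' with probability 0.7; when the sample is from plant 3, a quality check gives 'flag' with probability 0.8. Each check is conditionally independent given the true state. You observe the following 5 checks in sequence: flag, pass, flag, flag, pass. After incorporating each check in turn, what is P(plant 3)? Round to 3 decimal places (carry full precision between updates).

0.499

After 'flag': normaliser = 0.2·0.6000 + 0.7·0.1000 + 0.8·0.3000; P(plant 1) ≈ 0.2791, P(plant 2) ≈ 0.1628, P(plant 3) ≈ 0.5581
After 'pass': normaliser = 0.8·0.2791 + 0.3·0.1628 + 0.2·0.5581; P(plant 1) ≈ 0.5818, P(plant 2) ≈ 0.1273, P(plant 3) ≈ 0.2909
After 'flag': normaliser = 0.2·0.5818 + 0.7·0.1273 + 0.8·0.2909; P(plant 1) ≈ 0.2656, P(plant 2) ≈ 0.2033, P(plant 3) ≈ 0.5311
After 'flag': normaliser = 0.2·0.2656 + 0.7·0.2033 + 0.8·0.5311; P(plant 1) ≈ 0.0856, P(plant 2) ≈ 0.2294, P(plant 3) ≈ 0.6849
After 'pass': normaliser = 0.8·0.0856 + 0.3·0.2294 + 0.2·0.6849; P(plant 1) ≈ 0.2497, P(plant 2) ≈ 0.2509, P(plant 3) ≈ 0.4994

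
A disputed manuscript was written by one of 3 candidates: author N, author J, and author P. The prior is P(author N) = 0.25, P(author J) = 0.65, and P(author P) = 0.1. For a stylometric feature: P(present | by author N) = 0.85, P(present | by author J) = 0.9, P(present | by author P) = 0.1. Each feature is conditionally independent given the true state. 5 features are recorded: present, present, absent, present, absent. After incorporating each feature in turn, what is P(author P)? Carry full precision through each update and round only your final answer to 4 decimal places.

0.0098

After 'present': normaliser = 0.85·0.2500 + 0.9·0.6500 + 0.1·0.1000; P(author N) ≈ 0.2632, P(author J) ≈ 0.7245, P(author P) ≈ 0.0124
After 'present': normaliser = 0.85·0.2632 + 0.9·0.7245 + 0.1·0.0124; P(author N) ≈ 0.2551, P(author J) ≈ 0.7435, P(author P) ≈ 0.0014
After 'absent': normaliser = 0.15·0.2551 + 0.1·0.7435 + 0.9·0.0014; P(author N) ≈ 0.3360, P(author J) ≈ 0.6529, P(author P) ≈ 0.0112
After 'present': normaliser = 0.85·0.3360 + 0.9·0.6529 + 0.1·0.0112; P(author N) ≈ 0.3266, P(author J) ≈ 0.6721, P(author P) ≈ 0.0013
After 'absent': normaliser = 0.15·0.3266 + 0.1·0.6721 + 0.9·0.0013; P(author N) ≈ 0.4175, P(author J) ≈ 0.5727, P(author P) ≈ 0.0098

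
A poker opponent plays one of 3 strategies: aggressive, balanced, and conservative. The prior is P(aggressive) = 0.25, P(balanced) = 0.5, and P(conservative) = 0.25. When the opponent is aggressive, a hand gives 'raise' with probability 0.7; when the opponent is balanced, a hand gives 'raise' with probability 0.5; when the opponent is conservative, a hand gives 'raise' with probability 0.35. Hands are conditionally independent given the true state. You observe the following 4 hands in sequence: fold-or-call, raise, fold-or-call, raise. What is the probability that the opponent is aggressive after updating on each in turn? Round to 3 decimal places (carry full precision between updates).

Each posterior becomes the prior for the next update.
After 'fold-or-call': normaliser = 0.3·0.2500 + 0.5·0.5000 + 0.65·0.2500; P(aggressive) ≈ 0.1538, P(balanced) ≈ 0.5128, P(conservative) ≈ 0.3333
After 'raise': normaliser = 0.7·0.1538 + 0.5·0.5128 + 0.35·0.3333; P(aggressive) ≈ 0.2240, P(balanced) ≈ 0.5333, P(conservative) ≈ 0.2427
After 'fold-or-call': normaliser = 0.3·0.2240 + 0.5·0.5333 + 0.65·0.2427; P(aggressive) ≈ 0.1367, P(balanced) ≈ 0.5424, P(conservative) ≈ 0.3209
After 'raise': normaliser = 0.7·0.1367 + 0.5·0.5424 + 0.35·0.3209; P(aggressive) ≈ 0.1997, P(balanced) ≈ 0.5660, P(conservative) ≈ 0.2343

0.200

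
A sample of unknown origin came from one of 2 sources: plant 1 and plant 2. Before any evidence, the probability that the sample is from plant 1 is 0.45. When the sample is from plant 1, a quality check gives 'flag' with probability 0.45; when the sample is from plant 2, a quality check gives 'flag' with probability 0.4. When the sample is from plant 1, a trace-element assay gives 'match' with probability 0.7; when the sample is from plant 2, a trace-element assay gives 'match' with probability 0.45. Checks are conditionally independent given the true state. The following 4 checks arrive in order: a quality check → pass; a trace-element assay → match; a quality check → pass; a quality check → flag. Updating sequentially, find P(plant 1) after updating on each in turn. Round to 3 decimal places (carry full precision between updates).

0.546

After a quality check='pass': P(plant 1) = 0.55·0.4500 / (0.55·0.4500 + 0.6·0.5500) ≈ 0.4286
After a trace-element assay='match': P(plant 1) = 0.7·0.4286 / (0.7·0.4286 + 0.45·0.5714) ≈ 0.5385
After a quality check='pass': P(plant 1) = 0.55·0.5385 / (0.55·0.5385 + 0.6·0.4615) ≈ 0.5168
After a quality check='flag': P(plant 1) = 0.45·0.5168 / (0.45·0.5168 + 0.4·0.4832) ≈ 0.5461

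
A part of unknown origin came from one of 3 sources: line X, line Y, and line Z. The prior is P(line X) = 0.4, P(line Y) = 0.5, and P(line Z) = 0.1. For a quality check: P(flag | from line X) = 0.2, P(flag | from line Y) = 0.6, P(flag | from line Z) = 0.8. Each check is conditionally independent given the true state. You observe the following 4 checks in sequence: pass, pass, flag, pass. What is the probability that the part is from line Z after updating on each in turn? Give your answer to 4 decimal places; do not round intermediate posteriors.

0.0105

After 'pass': normaliser = 0.8·0.4000 + 0.4·0.5000 + 0.2·0.1000; P(line X) ≈ 0.5926, P(line Y) ≈ 0.3704, P(line Z) ≈ 0.0370
After 'pass': normaliser = 0.8·0.5926 + 0.4·0.3704 + 0.2·0.0370; P(line X) ≈ 0.7529, P(line Y) ≈ 0.2353, P(line Z) ≈ 0.0118
After 'flag': normaliser = 0.2·0.7529 + 0.6·0.2353 + 0.8·0.0118; P(line X) ≈ 0.5000, P(line Y) ≈ 0.4688, P(line Z) ≈ 0.0312
After 'pass': normaliser = 0.8·0.5000 + 0.4·0.4688 + 0.2·0.0312; P(line X) ≈ 0.6737, P(line Y) ≈ 0.3158, P(line Z) ≈ 0.0105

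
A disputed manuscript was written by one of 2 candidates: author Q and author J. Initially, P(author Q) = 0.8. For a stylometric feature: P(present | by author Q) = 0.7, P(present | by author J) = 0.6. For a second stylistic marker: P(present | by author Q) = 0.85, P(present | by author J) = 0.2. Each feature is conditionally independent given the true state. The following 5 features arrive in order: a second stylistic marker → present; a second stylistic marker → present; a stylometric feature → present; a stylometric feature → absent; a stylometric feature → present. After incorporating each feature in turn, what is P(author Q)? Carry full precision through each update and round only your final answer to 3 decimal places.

After a second stylistic marker='present': P(author Q) = 0.85·0.8000 / (0.85·0.8000 + 0.2·0.2000) ≈ 0.9444
After a second stylistic marker='present': P(author Q) = 0.85·0.9444 / (0.85·0.9444 + 0.2·0.0556) ≈ 0.9863
After a stylometric feature='present': P(author Q) = 0.7·0.9863 / (0.7·0.9863 + 0.6·0.0137) ≈ 0.9883
After a stylometric feature='absent': P(author Q) = 0.3·0.9883 / (0.3·0.9883 + 0.4·0.0117) ≈ 0.9844
After a stylometric feature='present': P(author Q) = 0.7·0.9844 / (0.7·0.9844 + 0.6·0.0156) ≈ 0.9866

0.987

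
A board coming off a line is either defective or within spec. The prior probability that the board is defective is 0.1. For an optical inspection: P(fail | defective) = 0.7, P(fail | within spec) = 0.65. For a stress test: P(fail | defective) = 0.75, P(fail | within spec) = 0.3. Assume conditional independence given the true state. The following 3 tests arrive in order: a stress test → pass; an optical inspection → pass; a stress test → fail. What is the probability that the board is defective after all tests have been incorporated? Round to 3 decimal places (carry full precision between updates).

0.078

After a stress test='pass': P(defective) = 0.25·0.1000 / (0.25·0.1000 + 0.7·0.9000) ≈ 0.0382
After an optical inspection='pass': P(defective) = 0.3·0.0382 / (0.3·0.0382 + 0.35·0.9618) ≈ 0.0329
After a stress test='fail': P(defective) = 0.75·0.0329 / (0.75·0.0329 + 0.3·0.9671) ≈ 0.0784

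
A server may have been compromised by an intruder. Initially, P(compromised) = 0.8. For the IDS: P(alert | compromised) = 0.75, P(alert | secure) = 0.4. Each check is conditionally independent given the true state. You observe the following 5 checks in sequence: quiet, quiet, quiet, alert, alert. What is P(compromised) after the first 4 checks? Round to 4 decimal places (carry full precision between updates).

0.3517

After 'quiet': P(compromised) = 0.25·0.8000 / (0.25·0.8000 + 0.6·0.2000) ≈ 0.6250
After 'quiet': P(compromised) = 0.25·0.6250 / (0.25·0.6250 + 0.6·0.3750) ≈ 0.4098
After 'quiet': P(compromised) = 0.25·0.4098 / (0.25·0.4098 + 0.6·0.5902) ≈ 0.2244
After 'alert': P(compromised) = 0.75·0.2244 / (0.75·0.2244 + 0.4·0.7756) ≈ 0.3517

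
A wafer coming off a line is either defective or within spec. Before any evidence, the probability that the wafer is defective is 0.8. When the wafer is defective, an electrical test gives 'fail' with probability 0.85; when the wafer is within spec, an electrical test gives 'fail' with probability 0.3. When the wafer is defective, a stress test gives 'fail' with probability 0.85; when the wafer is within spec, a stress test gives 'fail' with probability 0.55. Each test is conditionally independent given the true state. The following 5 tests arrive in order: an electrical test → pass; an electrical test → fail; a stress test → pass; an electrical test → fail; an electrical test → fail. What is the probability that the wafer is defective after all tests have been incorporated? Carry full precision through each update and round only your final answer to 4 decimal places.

After an electrical test='pass': P(defective) = 0.15·0.8000 / (0.15·0.8000 + 0.7·0.2000) ≈ 0.4615
After an electrical test='fail': P(defective) = 0.85·0.4615 / (0.85·0.4615 + 0.3·0.5385) ≈ 0.7083
After a stress test='pass': P(defective) = 0.15·0.7083 / (0.15·0.7083 + 0.45·0.2917) ≈ 0.4474
After an electrical test='fail': P(defective) = 0.85·0.4474 / (0.85·0.4474 + 0.3·0.5526) ≈ 0.6964
After an electrical test='fail': P(defective) = 0.85·0.6964 / (0.85·0.6964 + 0.3·0.3036) ≈ 0.8666

0.8666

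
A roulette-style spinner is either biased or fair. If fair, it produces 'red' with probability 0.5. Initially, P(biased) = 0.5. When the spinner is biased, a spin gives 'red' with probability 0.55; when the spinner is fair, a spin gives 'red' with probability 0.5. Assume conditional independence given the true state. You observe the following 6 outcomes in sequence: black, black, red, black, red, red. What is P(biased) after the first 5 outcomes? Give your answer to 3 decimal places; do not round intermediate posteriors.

After 'black': P(biased) = 0.45·0.5000 / (0.45·0.5000 + 0.5·0.5000) ≈ 0.4737
After 'black': P(biased) = 0.45·0.4737 / (0.45·0.4737 + 0.5·0.5263) ≈ 0.4475
After 'red': P(biased) = 0.55·0.4475 / (0.55·0.4475 + 0.5·0.5525) ≈ 0.4712
After 'black': P(biased) = 0.45·0.4712 / (0.45·0.4712 + 0.5·0.5288) ≈ 0.4450
After 'red': P(biased) = 0.55·0.4450 / (0.55·0.4450 + 0.5·0.5550) ≈ 0.4687

0.469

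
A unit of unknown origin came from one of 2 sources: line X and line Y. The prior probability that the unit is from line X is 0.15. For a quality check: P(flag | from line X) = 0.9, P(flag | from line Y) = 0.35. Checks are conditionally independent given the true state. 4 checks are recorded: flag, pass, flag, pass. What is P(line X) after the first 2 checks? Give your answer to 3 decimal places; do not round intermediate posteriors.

After 'flag': P(line X) = 0.9·0.1500 / (0.9·0.1500 + 0.35·0.8500) ≈ 0.3121
After 'pass': P(line X) = 0.1·0.3121 / (0.1·0.3121 + 0.65·0.6879) ≈ 0.0653

0.065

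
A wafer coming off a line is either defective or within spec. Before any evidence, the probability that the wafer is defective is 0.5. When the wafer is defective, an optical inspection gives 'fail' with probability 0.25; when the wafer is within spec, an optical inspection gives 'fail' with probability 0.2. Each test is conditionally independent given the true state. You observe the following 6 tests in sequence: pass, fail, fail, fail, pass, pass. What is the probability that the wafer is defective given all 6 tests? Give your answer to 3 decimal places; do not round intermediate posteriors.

Apply Bayes' rule sequentially, carrying P(defective) forward.
After 'pass': P(defective) = 0.75·0.5000 / (0.75·0.5000 + 0.8·0.5000) ≈ 0.4839
After 'fail': P(defective) = 0.25·0.4839 / (0.25·0.4839 + 0.2·0.5161) ≈ 0.5396
After 'fail': P(defective) = 0.25·0.5396 / (0.25·0.5396 + 0.2·0.4604) ≈ 0.5943
After 'fail': P(defective) = 0.25·0.5943 / (0.25·0.5943 + 0.2·0.4057) ≈ 0.6468
After 'pass': P(defective) = 0.75·0.6468 / (0.75·0.6468 + 0.8·0.3532) ≈ 0.6319
After 'pass': P(defective) = 0.75·0.6319 / (0.75·0.6319 + 0.8·0.3681) ≈ 0.6168

0.617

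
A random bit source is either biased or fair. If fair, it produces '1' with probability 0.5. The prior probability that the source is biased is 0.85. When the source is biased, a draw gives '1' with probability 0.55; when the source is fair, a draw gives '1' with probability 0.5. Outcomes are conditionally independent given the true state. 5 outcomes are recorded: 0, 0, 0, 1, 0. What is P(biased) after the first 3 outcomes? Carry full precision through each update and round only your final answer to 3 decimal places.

0.805

After '0': P(biased) = 0.45·0.8500 / (0.45·0.8500 + 0.5·0.1500) ≈ 0.8361
After '0': P(biased) = 0.45·0.8361 / (0.45·0.8361 + 0.5·0.1639) ≈ 0.8211
After '0': P(biased) = 0.45·0.8211 / (0.45·0.8211 + 0.5·0.1789) ≈ 0.8051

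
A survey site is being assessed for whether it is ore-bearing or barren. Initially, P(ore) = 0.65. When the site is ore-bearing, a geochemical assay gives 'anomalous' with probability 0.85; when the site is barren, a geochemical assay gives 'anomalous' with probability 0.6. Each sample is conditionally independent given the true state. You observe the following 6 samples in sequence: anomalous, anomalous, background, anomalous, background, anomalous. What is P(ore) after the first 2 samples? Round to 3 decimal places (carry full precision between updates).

After 'anomalous': P(ore) = 0.85·0.6500 / (0.85·0.6500 + 0.6·0.3500) ≈ 0.7246
After 'anomalous': P(ore) = 0.85·0.7246 / (0.85·0.7246 + 0.6·0.2754) ≈ 0.7885

0.788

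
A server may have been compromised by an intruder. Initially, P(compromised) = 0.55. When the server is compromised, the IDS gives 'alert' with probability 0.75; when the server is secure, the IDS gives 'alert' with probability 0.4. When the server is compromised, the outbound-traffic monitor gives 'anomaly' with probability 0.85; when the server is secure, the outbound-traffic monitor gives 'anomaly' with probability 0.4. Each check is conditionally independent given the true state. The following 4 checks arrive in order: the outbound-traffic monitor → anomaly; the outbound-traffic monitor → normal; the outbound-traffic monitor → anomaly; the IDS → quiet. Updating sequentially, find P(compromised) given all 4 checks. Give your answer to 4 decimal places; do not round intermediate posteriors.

After the outbound-traffic monitor='anomaly': P(compromised) = 0.85·0.5500 / (0.85·0.5500 + 0.4·0.4500) ≈ 0.7220
After the outbound-traffic monitor='normal': P(compromised) = 0.15·0.7220 / (0.15·0.7220 + 0.6·0.2780) ≈ 0.3937
After the outbound-traffic monitor='anomaly': P(compromised) = 0.85·0.3937 / (0.85·0.3937 + 0.4·0.6063) ≈ 0.5798
After the IDS='quiet': P(compromised) = 0.25·0.5798 / (0.25·0.5798 + 0.6·0.4202) ≈ 0.3650

0.3650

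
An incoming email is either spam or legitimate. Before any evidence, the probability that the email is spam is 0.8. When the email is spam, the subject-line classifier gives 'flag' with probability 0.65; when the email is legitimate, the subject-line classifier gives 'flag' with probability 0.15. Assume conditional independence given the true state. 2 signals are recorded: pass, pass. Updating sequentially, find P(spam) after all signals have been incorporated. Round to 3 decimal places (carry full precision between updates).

After 'pass': P(spam) = 0.35·0.8000 / (0.35·0.8000 + 0.85·0.2000) ≈ 0.6222
After 'pass': P(spam) = 0.35·0.6222 / (0.35·0.6222 + 0.85·0.3778) ≈ 0.4041

0.404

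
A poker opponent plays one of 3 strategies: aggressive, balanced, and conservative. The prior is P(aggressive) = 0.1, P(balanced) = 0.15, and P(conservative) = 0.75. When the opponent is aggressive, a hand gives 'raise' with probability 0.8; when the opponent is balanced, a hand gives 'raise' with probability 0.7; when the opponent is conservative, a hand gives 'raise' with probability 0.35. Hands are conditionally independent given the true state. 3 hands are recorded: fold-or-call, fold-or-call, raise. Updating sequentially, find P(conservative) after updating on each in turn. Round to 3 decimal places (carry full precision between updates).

0.898

After 'fold-or-call': normaliser = 0.2·0.1000 + 0.3·0.1500 + 0.65·0.7500; P(aggressive) ≈ 0.0362, P(balanced) ≈ 0.0814, P(conservative) ≈ 0.8824
After 'fold-or-call': normaliser = 0.2·0.0362 + 0.3·0.0814 + 0.65·0.8824; P(aggressive) ≈ 0.0120, P(balanced) ≈ 0.0404, P(conservative) ≈ 0.9477
After 'raise': normaliser = 0.8·0.0120 + 0.7·0.0404 + 0.35·0.9477; P(aggressive) ≈ 0.0259, P(balanced) ≈ 0.0765, P(conservative) ≈ 0.8976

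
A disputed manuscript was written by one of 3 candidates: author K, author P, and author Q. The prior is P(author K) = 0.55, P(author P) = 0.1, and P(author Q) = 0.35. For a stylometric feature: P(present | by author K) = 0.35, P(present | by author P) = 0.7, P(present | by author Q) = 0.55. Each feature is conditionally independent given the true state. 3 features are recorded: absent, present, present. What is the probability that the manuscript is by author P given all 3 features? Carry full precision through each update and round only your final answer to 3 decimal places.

After 'absent': normaliser = 0.65·0.5500 + 0.3·0.1000 + 0.45·0.3500; P(author K) ≈ 0.6560, P(author P) ≈ 0.0550, P(author Q) ≈ 0.2890
After 'present': normaliser = 0.35·0.6560 + 0.7·0.0550 + 0.55·0.2890; P(author K) ≈ 0.5376, P(author P) ≈ 0.0902, P(author Q) ≈ 0.3722
After 'present': normaliser = 0.35·0.5376 + 0.7·0.0902 + 0.55·0.3722; P(author K) ≈ 0.4126, P(author P) ≈ 0.1385, P(author Q) ≈ 0.4489

0.138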